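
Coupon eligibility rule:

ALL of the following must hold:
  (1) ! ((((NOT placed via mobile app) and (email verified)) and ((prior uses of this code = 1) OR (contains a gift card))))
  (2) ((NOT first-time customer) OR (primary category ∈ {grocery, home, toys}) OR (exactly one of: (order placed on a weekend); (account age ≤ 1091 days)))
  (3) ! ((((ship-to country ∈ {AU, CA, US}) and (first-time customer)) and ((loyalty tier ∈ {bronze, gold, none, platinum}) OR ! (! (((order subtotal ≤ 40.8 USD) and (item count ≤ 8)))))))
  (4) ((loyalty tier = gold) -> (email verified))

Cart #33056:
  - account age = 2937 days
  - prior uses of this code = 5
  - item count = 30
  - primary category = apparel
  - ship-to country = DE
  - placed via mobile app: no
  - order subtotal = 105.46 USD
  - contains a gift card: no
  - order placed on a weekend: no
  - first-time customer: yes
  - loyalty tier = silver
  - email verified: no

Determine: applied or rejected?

Rejected

Atomic conditions:
  NOT placed via mobile app: no → true
  email verified: no → false
  prior uses of this code = 1: 5 == 1 is false
  contains a gift card: no → false
  NOT first-time customer: yes → false
  primary category ∈ {grocery, home, toys}: apparel is not in the set → false
  order placed on a weekend: no → false
  account age ≤ 1091 days: 2937 ≤ 1091 is false
  ship-to country ∈ {AU, CA, US}: DE is not in the set → false
  first-time customer: yes → true
  loyalty tier ∈ {bronze, gold, none, platinum}: silver is not in the set → false
  order subtotal ≤ 40.8 USD: 105.46 ≤ 40.8 is false
  item count ≤ 8: 30 ≤ 8 is false
  loyalty tier = gold: silver == gold is false
Combine:
[1.1.1] true AND false = false
[1.1.2] false OR false = false
[1.1] false AND false = false
[1] NOT false = true
[2.3] exactly-one(false, false) = false
[2] false OR false OR false = false
[3.1.1] false AND true = false
[3.1.2.2.1.1] false AND false = false
[3.1.2.2.1] NOT false = true
[3.1.2.2] NOT true = false
[3.1.2] false OR false = false
[3.1] false AND false = false
[3] NOT false = true
[4] false → false (antecedent false ⇒ implication holds) = true
[root] true AND false AND true AND true = false
Overall: false → rejected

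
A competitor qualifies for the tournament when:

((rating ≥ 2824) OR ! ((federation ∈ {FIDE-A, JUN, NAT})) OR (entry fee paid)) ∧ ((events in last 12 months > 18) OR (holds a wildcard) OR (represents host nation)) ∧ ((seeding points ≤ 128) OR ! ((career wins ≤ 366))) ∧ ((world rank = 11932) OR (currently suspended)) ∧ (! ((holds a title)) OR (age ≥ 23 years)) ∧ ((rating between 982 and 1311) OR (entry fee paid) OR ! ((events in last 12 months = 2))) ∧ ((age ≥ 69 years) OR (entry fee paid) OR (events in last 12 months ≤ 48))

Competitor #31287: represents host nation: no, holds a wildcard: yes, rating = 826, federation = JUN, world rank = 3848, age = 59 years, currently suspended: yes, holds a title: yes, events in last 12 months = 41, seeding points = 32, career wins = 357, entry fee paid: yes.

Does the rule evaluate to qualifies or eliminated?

Qualifies

Atomic conditions:
  rating ≥ 2824: 826 ≥ 2824 is false
  federation ∈ {FIDE-A, JUN, NAT}: JUN is in the set → true
  entry fee paid: yes → true
  events in last 12 months > 18: 41 > 18 is true
  holds a wildcard: yes → true
  represents host nation: no → false
  seeding points ≤ 128: 32 ≤ 128 is true
  career wins ≤ 366: 357 ≤ 366 is true
  world rank = 11932: 3848 == 11932 is false
  currently suspended: yes → true
  holds a title: yes → true
  age ≥ 23 years: 59 ≥ 23 is true
  rating between 982 and 1311: 826 in [982, 1311] is false
  events in last 12 months = 2: 41 == 2 is false
  age ≥ 69 years: 59 ≥ 69 is false
  events in last 12 months ≤ 48: 41 ≤ 48 is true
Combine:
[1.2] NOT true = false
[1] false OR false OR true = true
[2] true OR true OR false = true
[3.2] NOT true = false
[3] true OR false = true
[4] false OR true = true
[5.1] NOT true = false
[5] false OR true = true
[6.3] NOT false = true
[6] false OR true OR true = true
[7] false OR true OR true = true
[root] true AND true AND true AND true AND true AND true AND true = true
Overall: true → qualifies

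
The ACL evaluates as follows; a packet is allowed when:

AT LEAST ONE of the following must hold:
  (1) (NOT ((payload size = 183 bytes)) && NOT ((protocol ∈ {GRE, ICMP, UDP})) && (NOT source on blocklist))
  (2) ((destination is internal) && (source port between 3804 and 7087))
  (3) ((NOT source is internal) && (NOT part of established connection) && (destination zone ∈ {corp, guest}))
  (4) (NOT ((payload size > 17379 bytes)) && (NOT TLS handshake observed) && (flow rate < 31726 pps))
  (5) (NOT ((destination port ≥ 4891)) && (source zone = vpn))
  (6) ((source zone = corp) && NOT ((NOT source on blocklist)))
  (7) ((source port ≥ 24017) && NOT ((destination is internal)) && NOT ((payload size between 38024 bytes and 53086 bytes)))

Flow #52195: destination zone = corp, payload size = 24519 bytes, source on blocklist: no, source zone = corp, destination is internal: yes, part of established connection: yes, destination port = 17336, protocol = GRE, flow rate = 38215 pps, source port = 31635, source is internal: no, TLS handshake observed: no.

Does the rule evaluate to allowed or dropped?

Dropped

Atomic conditions:
  payload size = 183 bytes: 24519 == 183 is false
  protocol ∈ {GRE, ICMP, UDP}: GRE is in the set → true
  NOT source on blocklist: no → true
  destination is internal: yes → true
  source port between 3804 and 7087: 31635 in [3804, 7087] is false
  NOT source is internal: no → true
  NOT part of established connection: yes → false
  destination zone ∈ {corp, guest}: corp is in the set → true
  payload size > 17379 bytes: 24519 > 17379 is true
  NOT TLS handshake observed: no → true
  flow rate < 31726 pps: 38215 < 31726 is false
  destination port ≥ 4891: 17336 ≥ 4891 is true
  source zone = vpn: corp == vpn is false
  source zone = corp: corp == corp is true
  source port ≥ 24017: 31635 ≥ 24017 is true
  payload size between 38024 bytes and 53086 bytes: 24519 in [38024, 53086] is false
Combine:
[1.1] NOT false = true
[1.2] NOT true = false
[1] true AND false AND true = false
[2] true AND false = false
[3] true AND false AND true = false
[4.1] NOT true = false
[4] false AND true AND false = false
[5.1] NOT true = false
[5] false AND false = false
[6.2] NOT true = false
[6] true AND false = false
[7.2] NOT true = false
[7.3] NOT false = true
[7] true AND false AND true = false
[root] false OR false OR false OR false OR false OR false OR false = false
Overall: false → dropped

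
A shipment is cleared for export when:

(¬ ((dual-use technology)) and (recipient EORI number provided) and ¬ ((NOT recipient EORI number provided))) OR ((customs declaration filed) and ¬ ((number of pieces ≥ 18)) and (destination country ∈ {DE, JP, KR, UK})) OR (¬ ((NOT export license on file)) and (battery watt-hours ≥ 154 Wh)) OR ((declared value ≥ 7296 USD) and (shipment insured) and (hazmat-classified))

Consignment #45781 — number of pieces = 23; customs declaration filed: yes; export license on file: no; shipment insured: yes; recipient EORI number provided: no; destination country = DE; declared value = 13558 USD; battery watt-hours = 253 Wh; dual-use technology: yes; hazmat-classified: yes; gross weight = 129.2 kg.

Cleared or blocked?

Cleared

Atomic conditions:
  dual-use technology: yes → true
  recipient EORI number provided: no → false
  NOT recipient EORI number provided: no → true
  customs declaration filed: yes → true
  number of pieces ≥ 18: 23 ≥ 18 is true
  destination country ∈ {DE, JP, KR, UK}: DE is in the set → true
  NOT export license on file: no → true
  battery watt-hours ≥ 154 Wh: 253 ≥ 154 is true
  declared value ≥ 7296 USD: 13558 ≥ 7296 is true
  shipment insured: yes → true
  hazmat-classified: yes → true
Combine:
[1.1] NOT true = false
[1.3] NOT true = false
[1] false AND false AND false = false
[2.2] NOT true = false
[2] true AND false AND true = false
[3.1] NOT true = false
[3] false AND true = false
[4] true AND true AND true = true
[root] false OR false OR false OR true = true
Overall: true → cleared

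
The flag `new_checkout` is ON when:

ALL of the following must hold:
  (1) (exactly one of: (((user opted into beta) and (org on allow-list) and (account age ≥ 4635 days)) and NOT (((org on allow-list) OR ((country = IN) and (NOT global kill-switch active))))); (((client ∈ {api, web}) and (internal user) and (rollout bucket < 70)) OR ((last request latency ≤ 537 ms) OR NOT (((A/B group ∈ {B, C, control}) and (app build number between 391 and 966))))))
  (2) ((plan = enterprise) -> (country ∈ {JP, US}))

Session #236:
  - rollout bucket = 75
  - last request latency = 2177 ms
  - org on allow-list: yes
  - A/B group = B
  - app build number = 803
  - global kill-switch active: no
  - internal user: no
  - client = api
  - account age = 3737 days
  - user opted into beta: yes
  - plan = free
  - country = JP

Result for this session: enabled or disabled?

Atomic conditions:
  user opted into beta: yes → true
  org on allow-list: yes → true
  account age ≥ 4635 days: 3737 ≥ 4635 is false
  country = IN: JP == IN is false
  NOT global kill-switch active: no → true
  client ∈ {api, web}: api is in the set → true
  internal user: no → false
  rollout bucket < 70: 75 < 70 is false
  last request latency ≤ 537 ms: 2177 ≤ 537 is false
  A/B group ∈ {B, C, control}: B is in the set → true
  app build number between 391 and 966: 803 in [391, 966] is true
  plan = enterprise: free == enterprise is false
  country ∈ {JP, US}: JP is in the set → true
Combine:
[1.1.1] true AND true AND false = false
[1.1.2.1.2] false AND true = false
[1.1.2.1] true OR false = true
[1.1.2] NOT true = false
[1.1] false AND false = false
[1.2.1] true AND false AND false = false
[1.2.2.2.1] true AND true = true
[1.2.2.2] NOT true = false
[1.2.2] false OR false = false
[1.2] false OR false = false
[1] exactly-one(false, false) = false
[2] false → true (antecedent false ⇒ implication holds) = true
[root] false AND true = false
Overall: false → disabled

Disabled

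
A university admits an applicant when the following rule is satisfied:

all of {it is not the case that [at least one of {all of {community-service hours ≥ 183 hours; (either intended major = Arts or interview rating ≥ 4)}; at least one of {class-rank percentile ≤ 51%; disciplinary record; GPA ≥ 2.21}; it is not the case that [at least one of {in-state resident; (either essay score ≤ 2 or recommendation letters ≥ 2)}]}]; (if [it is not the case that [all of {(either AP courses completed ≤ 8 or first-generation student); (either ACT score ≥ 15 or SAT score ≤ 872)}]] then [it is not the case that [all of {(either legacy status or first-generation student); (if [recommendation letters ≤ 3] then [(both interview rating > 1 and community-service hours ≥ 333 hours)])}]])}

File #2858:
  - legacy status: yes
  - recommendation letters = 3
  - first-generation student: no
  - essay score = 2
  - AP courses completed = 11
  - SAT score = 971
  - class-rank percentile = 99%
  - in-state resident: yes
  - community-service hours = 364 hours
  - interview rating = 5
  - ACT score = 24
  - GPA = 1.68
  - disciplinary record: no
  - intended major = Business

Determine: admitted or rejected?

Atomic conditions:
  community-service hours ≥ 183 hours: 364 ≥ 183 is true
  intended major = Arts: Business == Arts is false
  interview rating ≥ 4: 5 ≥ 4 is true
  class-rank percentile ≤ 51%: 99 ≤ 51 is false
  disciplinary record: no → false
  GPA ≥ 2.21: 1.68 ≥ 2.21 is false
  in-state resident: yes → true
  essay score ≤ 2: 2 ≤ 2 is true
  recommendation letters ≥ 2: 3 ≥ 2 is true
  AP courses completed ≤ 8: 11 ≤ 8 is false
  first-generation student: no → false
  ACT score ≥ 15: 24 ≥ 15 is true
  SAT score ≤ 872: 971 ≤ 872 is false
  legacy status: yes → true
  recommendation letters ≤ 3: 3 ≤ 3 is true
  interview rating > 1: 5 > 1 is true
  community-service hours ≥ 333 hours: 364 ≥ 333 is true
Combine:
[1.1.1.2] false OR true = true
[1.1.1] true AND true = true
[1.1.2] false OR false OR false = false
[1.1.3.1.2] true OR true = true
[1.1.3.1] true OR true = true
[1.1.3] NOT true = false
[1.1] true OR false OR false = true
[1] NOT true = false
[2.1.1.1] false OR false = false
[2.1.1.2] true OR false = true
[2.1.1] false AND true = false
[2.1] NOT false = true
[2.2.1.1] true OR false = true
[2.2.1.2.2] true AND true = true
[2.2.1.2] true → true = true
[2.2.1] true AND true = true
[2.2] NOT true = false
[2] true → false = false
[root] false AND false = false
Overall: false → rejected

Rejected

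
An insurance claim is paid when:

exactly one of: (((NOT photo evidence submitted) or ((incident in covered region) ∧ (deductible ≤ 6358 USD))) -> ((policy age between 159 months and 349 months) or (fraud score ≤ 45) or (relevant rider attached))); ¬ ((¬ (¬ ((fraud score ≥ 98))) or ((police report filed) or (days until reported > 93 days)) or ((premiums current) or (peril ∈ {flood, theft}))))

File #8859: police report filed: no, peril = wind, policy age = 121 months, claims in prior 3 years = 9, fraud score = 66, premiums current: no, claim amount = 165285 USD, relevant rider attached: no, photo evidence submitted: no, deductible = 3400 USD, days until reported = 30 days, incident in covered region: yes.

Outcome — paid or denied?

Atomic conditions:
  NOT photo evidence submitted: no → true
  incident in covered region: yes → true
  deductible ≤ 6358 USD: 3400 ≤ 6358 is true
  policy age between 159 months and 349 months: 121 in [159, 349] is false
  fraud score ≤ 45: 66 ≤ 45 is false
  relevant rider attached: no → false
  fraud score ≥ 98: 66 ≥ 98 is false
  police report filed: no → false
  days until reported > 93 days: 30 > 93 is false
  premiums current: no → false
  peril ∈ {flood, theft}: wind is not in the set → false
Combine:
[1.1.2] true AND true = true
[1.1] true OR true = true
[1.2] false OR false OR false = false
[1] true → false = false
[2.1.1.1] NOT false = true
[2.1.1] NOT true = false
[2.1.2] false OR false = false
[2.1.3] false OR false = false
[2.1] false OR false OR false = false
[2] NOT false = true
[root] exactly-one(false, true) = true
Overall: true → paid

Paid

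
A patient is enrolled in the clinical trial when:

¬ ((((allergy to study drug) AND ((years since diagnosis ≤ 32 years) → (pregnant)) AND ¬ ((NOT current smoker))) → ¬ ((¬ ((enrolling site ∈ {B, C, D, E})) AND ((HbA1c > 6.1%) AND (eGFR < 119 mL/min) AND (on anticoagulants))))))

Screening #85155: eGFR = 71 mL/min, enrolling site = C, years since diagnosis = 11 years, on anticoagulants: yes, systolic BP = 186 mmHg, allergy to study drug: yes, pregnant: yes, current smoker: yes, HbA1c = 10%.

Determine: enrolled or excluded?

Excluded

Atomic conditions:
  allergy to study drug: yes → true
  years since diagnosis ≤ 32 years: 11 ≤ 32 is true
  pregnant: yes → true
  NOT current smoker: yes → false
  enrolling site ∈ {B, C, D, E}: C is in the set → true
  HbA1c > 6.1%: 10 > 6.1 is true
  eGFR < 119 mL/min: 71 < 119 is true
  on anticoagulants: yes → true
Combine:
[1.1.2] true → true = true
[1.1.3] NOT false = true
[1.1] true AND true AND true = true
[1.2.1.1] NOT true = false
[1.2.1.2] true AND true AND true = true
[1.2.1] false AND true = false
[1.2] NOT false = true
[1] true → true = true
[root] NOT true = false
Overall: false → excluded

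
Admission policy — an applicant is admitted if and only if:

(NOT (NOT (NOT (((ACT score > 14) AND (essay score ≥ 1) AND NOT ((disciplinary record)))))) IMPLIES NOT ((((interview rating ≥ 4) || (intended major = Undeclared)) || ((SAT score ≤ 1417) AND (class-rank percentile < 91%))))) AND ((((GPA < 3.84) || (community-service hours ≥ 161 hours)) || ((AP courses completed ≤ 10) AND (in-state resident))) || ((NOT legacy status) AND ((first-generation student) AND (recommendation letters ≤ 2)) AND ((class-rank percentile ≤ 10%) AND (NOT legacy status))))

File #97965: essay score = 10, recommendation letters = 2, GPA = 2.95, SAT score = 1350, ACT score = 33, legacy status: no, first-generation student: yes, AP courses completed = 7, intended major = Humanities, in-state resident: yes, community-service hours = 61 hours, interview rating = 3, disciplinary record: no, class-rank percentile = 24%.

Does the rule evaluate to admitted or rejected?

Admitted

Atomic conditions:
  ACT score > 14: 33 > 14 is true
  essay score ≥ 1: 10 ≥ 1 is true
  disciplinary record: no → false
  interview rating ≥ 4: 3 ≥ 4 is false
  intended major = Undeclared: Humanities == Undeclared is false
  SAT score ≤ 1417: 1350 ≤ 1417 is true
  class-rank percentile < 91%: 24 < 91 is true
  GPA < 3.84: 2.95 < 3.84 is true
  community-service hours ≥ 161 hours: 61 ≥ 161 is false
  AP courses completed ≤ 10: 7 ≤ 10 is true
  in-state resident: yes → true
  NOT legacy status: no → true
  first-generation student: yes → true
  recommendation letters ≤ 2: 2 ≤ 2 is true
  class-rank percentile ≤ 10%: 24 ≤ 10 is false
Combine:
[1.1.1.1.1.3] NOT false = true
[1.1.1.1.1] true AND true AND true = true
[1.1.1.1] NOT true = false
[1.1.1] NOT false = true
[1.1] NOT true = false
[1.2.1.1] false OR false = false
[1.2.1.2] true AND true = true
[1.2.1] false OR true = true
[1.2] NOT true = false
[1] false → false (antecedent false ⇒ implication holds) = true
[2.1.1] true OR false = true
[2.1.2] true AND true = true
[2.1] true OR true = true
[2.2.2] true AND true = true
[2.2.3] false AND true = false
[2.2] true AND true AND false = false
[2] true OR false = true
[root] true AND true = true
Overall: true → admitted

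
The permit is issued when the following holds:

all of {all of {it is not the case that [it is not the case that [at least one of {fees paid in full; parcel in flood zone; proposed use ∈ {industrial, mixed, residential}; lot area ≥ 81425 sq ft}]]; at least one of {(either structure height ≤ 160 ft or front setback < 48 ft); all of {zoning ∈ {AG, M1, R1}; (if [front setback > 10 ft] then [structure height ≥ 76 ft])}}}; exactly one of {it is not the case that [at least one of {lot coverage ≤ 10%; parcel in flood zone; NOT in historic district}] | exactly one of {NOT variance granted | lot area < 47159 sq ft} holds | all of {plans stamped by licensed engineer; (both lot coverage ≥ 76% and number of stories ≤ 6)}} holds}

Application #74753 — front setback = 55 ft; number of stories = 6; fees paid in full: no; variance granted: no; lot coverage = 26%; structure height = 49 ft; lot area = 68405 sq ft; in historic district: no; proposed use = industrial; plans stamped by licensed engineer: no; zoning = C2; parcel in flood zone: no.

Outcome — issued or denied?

Issued

Atomic conditions:
  fees paid in full: no → false
  parcel in flood zone: no → false
  proposed use ∈ {industrial, mixed, residential}: industrial is in the set → true
  lot area ≥ 81425 sq ft: 68405 ≥ 81425 is false
  structure height ≤ 160 ft: 49 ≤ 160 is true
  front setback < 48 ft: 55 < 48 is false
  zoning ∈ {AG, M1, R1}: C2 is not in the set → false
  front setback > 10 ft: 55 > 10 is true
  structure height ≥ 76 ft: 49 ≥ 76 is false
  lot coverage ≤ 10%: 26 ≤ 10 is false
  NOT in historic district: no → true
  NOT variance granted: no → true
  lot area < 47159 sq ft: 68405 < 47159 is false
  plans stamped by licensed engineer: no → false
  lot coverage ≥ 76%: 26 ≥ 76 is false
  number of stories ≤ 6: 6 ≤ 6 is true
Combine:
[1.1.1.1] false OR false OR true OR false = true
[1.1.1] NOT true = false
[1.1] NOT false = true
[1.2.1] true OR false = true
[1.2.2.2] true → false = false
[1.2.2] false AND false = false
[1.2] true OR false = true
[1] true AND true = true
[2.1.1] false OR false OR true = true
[2.1] NOT true = false
[2.2] exactly-one(true, false) = true
[2.3.2] false AND true = false
[2.3] false AND false = false
[2] exactly-one(false, true, false) = true
[root] true AND true = true
Overall: true → issued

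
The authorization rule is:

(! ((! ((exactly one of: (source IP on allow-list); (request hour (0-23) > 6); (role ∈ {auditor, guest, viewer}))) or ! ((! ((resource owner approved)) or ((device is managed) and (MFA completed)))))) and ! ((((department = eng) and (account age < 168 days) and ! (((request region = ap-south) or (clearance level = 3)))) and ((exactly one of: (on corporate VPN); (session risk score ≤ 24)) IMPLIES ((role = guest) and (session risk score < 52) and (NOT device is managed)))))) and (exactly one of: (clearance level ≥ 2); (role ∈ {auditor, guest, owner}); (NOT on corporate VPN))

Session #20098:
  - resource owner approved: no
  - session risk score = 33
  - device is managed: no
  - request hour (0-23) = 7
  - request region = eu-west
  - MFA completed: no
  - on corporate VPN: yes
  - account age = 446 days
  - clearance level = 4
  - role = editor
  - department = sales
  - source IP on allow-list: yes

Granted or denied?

Denied

Atomic conditions:
  source IP on allow-list: yes → true
  request hour (0-23) > 6: 7 > 6 is true
  role ∈ {auditor, guest, viewer}: editor is not in the set → false
  resource owner approved: no → false
  device is managed: no → false
  MFA completed: no → false
  department = eng: sales == eng is false
  account age < 168 days: 446 < 168 is false
  request region = ap-south: eu-west == ap-south is false
  clearance level = 3: 4 == 3 is false
  on corporate VPN: yes → true
  session risk score ≤ 24: 33 ≤ 24 is false
  role = guest: editor == guest is false
  session risk score < 52: 33 < 52 is true
  NOT device is managed: no → true
  clearance level ≥ 2: 4 ≥ 2 is true
  role ∈ {auditor, guest, owner}: editor is not in the set → false
  NOT on corporate VPN: yes → false
Combine:
[1.1.1.1.1] exactly-one(true, true, false) = false
[1.1.1.1] NOT false = true
[1.1.1.2.1.1] NOT false = true
[1.1.1.2.1.2] false AND false = false
[1.1.1.2.1] true OR false = true
[1.1.1.2] NOT true = false
[1.1.1] true OR false = true
[1.1] NOT true = false
[1.2.1.1.3.1] false OR false = false
[1.2.1.1.3] NOT false = true
[1.2.1.1] false AND false AND true = false
[1.2.1.2.1] exactly-one(true, false) = true
[1.2.1.2.2] false AND true AND true = false
[1.2.1.2] true → false = false
[1.2.1] false AND false = false
[1.2] NOT false = true
[1] false AND true = false
[2] exactly-one(true, false, false) = true
[root] false AND true = false
Overall: false → denied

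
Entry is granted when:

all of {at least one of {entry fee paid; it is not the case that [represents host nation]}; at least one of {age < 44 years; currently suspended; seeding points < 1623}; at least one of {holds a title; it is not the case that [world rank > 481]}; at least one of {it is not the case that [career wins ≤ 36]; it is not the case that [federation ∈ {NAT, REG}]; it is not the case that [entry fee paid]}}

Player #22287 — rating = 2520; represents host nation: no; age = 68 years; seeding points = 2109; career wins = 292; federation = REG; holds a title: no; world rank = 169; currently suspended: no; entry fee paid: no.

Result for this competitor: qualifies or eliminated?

Atomic conditions:
  entry fee paid: no → false
  represents host nation: no → false
  age < 44 years: 68 < 44 is false
  currently suspended: no → false
  seeding points < 1623: 2109 < 1623 is false
  holds a title: no → false
  world rank > 481: 169 > 481 is false
  career wins ≤ 36: 292 ≤ 36 is false
  federation ∈ {NAT, REG}: REG is in the set → true
Combine:
[1.2] NOT false = true
[1] false OR true = true
[2] false OR false OR false = false
[3.2] NOT false = true
[3] false OR true = true
[4.1] NOT false = true
[4.2] NOT true = false
[4.3] NOT false = true
[4] true OR false OR true = true
[root] true AND false AND true AND true = false
Overall: false → eliminated

Eliminated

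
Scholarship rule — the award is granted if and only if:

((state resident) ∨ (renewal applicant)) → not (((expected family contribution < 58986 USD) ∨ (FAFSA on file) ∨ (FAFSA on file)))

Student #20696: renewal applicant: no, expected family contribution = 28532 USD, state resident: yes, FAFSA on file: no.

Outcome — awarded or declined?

Atomic conditions:
  state resident: yes → true
  renewal applicant: no → false
  expected family contribution < 58986 USD: 28532 < 58986 is true
  FAFSA on file: no → false
Combine:
[1] true OR false = true
[2.1] true OR false OR false = true
[2] NOT true = false
[root] true → false = false
Overall: false → declined

Declined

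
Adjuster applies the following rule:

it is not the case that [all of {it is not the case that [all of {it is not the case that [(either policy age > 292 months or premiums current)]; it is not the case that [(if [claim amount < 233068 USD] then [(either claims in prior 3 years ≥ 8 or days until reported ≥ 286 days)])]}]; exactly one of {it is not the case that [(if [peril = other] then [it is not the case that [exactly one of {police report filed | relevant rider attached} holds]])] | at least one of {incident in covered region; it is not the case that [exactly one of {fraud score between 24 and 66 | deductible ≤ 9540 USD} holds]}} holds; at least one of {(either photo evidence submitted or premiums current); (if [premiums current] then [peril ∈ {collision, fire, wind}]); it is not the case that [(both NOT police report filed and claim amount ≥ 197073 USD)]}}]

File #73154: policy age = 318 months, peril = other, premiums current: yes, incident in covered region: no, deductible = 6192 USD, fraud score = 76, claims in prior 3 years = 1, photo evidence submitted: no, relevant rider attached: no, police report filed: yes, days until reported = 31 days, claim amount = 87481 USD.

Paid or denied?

Denied

Atomic conditions:
  policy age > 292 months: 318 > 292 is true
  premiums current: yes → true
  claim amount < 233068 USD: 87481 < 233068 is true
  claims in prior 3 years ≥ 8: 1 ≥ 8 is false
  days until reported ≥ 286 days: 31 ≥ 286 is false
  peril = other: other == other is true
  police report filed: yes → true
  relevant rider attached: no → false
  incident in covered region: no → false
  fraud score between 24 and 66: 76 in [24, 66] is false
  deductible ≤ 9540 USD: 6192 ≤ 9540 is true
  photo evidence submitted: no → false
  peril ∈ {collision, fire, wind}: other is not in the set → false
  NOT police report filed: yes → false
  claim amount ≥ 197073 USD: 87481 ≥ 197073 is false
Combine:
[1.1.1.1.1] true OR true = true
[1.1.1.1] NOT true = false
[1.1.1.2.1.2] false OR false = false
[1.1.1.2.1] true → false = false
[1.1.1.2] NOT false = true
[1.1.1] false AND true = false
[1.1] NOT false = true
[1.2.1.1.2.1] exactly-one(true, false) = true
[1.2.1.1.2] NOT true = false
[1.2.1.1] true → false = false
[1.2.1] NOT false = true
[1.2.2.2.1] exactly-one(false, true) = true
[1.2.2.2] NOT true = false
[1.2.2] false OR false = false
[1.2] exactly-one(true, false) = true
[1.3.1] false OR true = true
[1.3.2] true → false = false
[1.3.3.1] false AND false = false
[1.3.3] NOT false = true
[1.3] true OR false OR true = true
[1] true AND true AND true = true
[root] NOT true = false
Overall: false → denied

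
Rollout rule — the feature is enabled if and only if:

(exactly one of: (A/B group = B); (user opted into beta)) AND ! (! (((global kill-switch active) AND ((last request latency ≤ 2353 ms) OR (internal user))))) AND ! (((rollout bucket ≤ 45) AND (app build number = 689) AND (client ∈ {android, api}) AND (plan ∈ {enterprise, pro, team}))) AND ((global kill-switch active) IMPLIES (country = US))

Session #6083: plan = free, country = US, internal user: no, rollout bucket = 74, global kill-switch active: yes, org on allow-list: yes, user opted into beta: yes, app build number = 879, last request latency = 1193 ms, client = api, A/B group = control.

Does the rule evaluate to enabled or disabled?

Atomic conditions:
  A/B group = B: control == B is false
  user opted into beta: yes → true
  global kill-switch active: yes → true
  last request latency ≤ 2353 ms: 1193 ≤ 2353 is true
  internal user: no → false
  rollout bucket ≤ 45: 74 ≤ 45 is false
  app build number = 689: 879 == 689 is false
  client ∈ {android, api}: api is in the set → true
  plan ∈ {enterprise, pro, team}: free is not in the set → false
  country = US: US == US is true
Combine:
[1] exactly-one(false, true) = true
[2.1.1.2] true OR false = true
[2.1.1] true AND true = true
[2.1] NOT true = false
[2] NOT false = true
[3.1] false AND false AND true AND false = false
[3] NOT false = true
[4] true → true = true
[root] true AND true AND true AND true = true
Overall: true → enabled

Enabled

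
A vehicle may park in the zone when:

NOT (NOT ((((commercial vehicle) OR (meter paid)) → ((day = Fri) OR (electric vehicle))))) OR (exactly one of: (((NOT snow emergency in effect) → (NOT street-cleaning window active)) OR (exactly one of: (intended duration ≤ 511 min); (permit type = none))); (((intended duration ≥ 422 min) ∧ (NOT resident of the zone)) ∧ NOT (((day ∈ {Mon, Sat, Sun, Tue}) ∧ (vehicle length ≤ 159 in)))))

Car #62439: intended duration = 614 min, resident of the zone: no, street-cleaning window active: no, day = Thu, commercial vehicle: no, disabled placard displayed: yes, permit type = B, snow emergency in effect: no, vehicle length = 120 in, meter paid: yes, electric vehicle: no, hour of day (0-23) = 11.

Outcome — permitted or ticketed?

Ticketed

Atomic conditions:
  commercial vehicle: no → false
  meter paid: yes → true
  day = Fri: Thu == Fri is false
  electric vehicle: no → false
  NOT snow emergency in effect: no → true
  NOT street-cleaning window active: no → true
  intended duration ≤ 511 min: 614 ≤ 511 is false
  permit type = none: B == none is false
  intended duration ≥ 422 min: 614 ≥ 422 is true
  NOT resident of the zone: no → true
  day ∈ {Mon, Sat, Sun, Tue}: Thu is not in the set → false
  vehicle length ≤ 159 in: 120 ≤ 159 is true
Combine:
[1.1.1.1] false OR true = true
[1.1.1.2] false OR false = false
[1.1.1] true → false = false
[1.1] NOT false = true
[1] NOT true = false
[2.1.1] true → true = true
[2.1.2] exactly-one(false, false) = false
[2.1] true OR false = true
[2.2.1] true AND true = true
[2.2.2.1] false AND true = false
[2.2.2] NOT false = true
[2.2] true AND true = true
[2] exactly-one(true, true) = false
[root] false OR false = false
Overall: false → ticketed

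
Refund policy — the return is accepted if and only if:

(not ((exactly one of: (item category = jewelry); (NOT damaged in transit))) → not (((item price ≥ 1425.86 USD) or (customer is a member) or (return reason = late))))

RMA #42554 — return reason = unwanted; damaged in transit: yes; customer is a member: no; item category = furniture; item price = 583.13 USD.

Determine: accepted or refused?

Atomic conditions:
  item category = jewelry: furniture == jewelry is false
  NOT damaged in transit: yes → false
  item price ≥ 1425.86 USD: 583.13 ≥ 1425.86 is false
  customer is a member: no → false
  return reason = late: unwanted == late is false
Combine:
[1.1] exactly-one(false, false) = false
[1] NOT false = true
[2.1] false OR false OR false = false
[2] NOT false = true
[root] true → true = true
Overall: true → accepted

Accepted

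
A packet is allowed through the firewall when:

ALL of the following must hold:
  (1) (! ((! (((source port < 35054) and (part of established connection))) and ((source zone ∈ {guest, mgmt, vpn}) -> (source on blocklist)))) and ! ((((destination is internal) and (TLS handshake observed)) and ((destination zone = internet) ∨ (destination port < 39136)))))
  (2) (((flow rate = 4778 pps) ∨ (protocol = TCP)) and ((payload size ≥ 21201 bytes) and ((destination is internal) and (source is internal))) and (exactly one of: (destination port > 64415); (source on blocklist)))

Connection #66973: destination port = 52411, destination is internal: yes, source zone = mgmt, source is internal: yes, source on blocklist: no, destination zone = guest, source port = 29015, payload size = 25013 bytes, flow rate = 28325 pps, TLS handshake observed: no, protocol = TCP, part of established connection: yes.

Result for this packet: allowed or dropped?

Atomic conditions:
  source port < 35054: 29015 < 35054 is true
  part of established connection: yes → true
  source zone ∈ {guest, mgmt, vpn}: mgmt is in the set → true
  source on blocklist: no → false
  destination is internal: yes → true
  TLS handshake observed: no → false
  destination zone = internet: guest == internet is false
  destination port < 39136: 52411 < 39136 is false
  flow rate = 4778 pps: 28325 == 4778 is false
  protocol = TCP: TCP == TCP is true
  payload size ≥ 21201 bytes: 25013 ≥ 21201 is true
  source is internal: yes → true
  destination port > 64415: 52411 > 64415 is false
Combine:
[1.1.1.1.1] true AND true = true
[1.1.1.1] NOT true = false
[1.1.1.2] true → false = false
[1.1.1] false AND false = false
[1.1] NOT false = true
[1.2.1.1] true AND false = false
[1.2.1.2] false OR false = false
[1.2.1] false AND false = false
[1.2] NOT false = true
[1] true AND true = true
[2.1] false OR true = true
[2.2.2] true AND true = true
[2.2] true AND true = true
[2.3] exactly-one(false, false) = false
[2] true AND true AND false = false
[root] true AND false = false
Overall: false → dropped

Dropped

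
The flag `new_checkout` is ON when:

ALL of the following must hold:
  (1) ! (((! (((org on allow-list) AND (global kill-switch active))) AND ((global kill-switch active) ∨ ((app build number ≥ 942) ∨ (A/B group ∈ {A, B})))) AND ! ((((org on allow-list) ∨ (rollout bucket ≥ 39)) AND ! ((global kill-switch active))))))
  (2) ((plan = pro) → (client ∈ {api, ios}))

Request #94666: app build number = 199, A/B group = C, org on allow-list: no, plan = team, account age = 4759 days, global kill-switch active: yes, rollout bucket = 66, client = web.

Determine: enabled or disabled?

Disabled

Atomic conditions:
  org on allow-list: no → false
  global kill-switch active: yes → true
  app build number ≥ 942: 199 ≥ 942 is false
  A/B group ∈ {A, B}: C is not in the set → false
  rollout bucket ≥ 39: 66 ≥ 39 is true
  plan = pro: team == pro is false
  client ∈ {api, ios}: web is not in the set → false
Combine:
[1.1.1.1.1] false AND true = false
[1.1.1.1] NOT false = true
[1.1.1.2.2] false OR false = false
[1.1.1.2] true OR false = true
[1.1.1] true AND true = true
[1.1.2.1.1] false OR true = true
[1.1.2.1.2] NOT true = false
[1.1.2.1] true AND false = false
[1.1.2] NOT false = true
[1.1] true AND true = true
[1] NOT true = false
[2] false → false (antecedent false ⇒ implication holds) = true
[root] false AND true = false
Overall: false → disabled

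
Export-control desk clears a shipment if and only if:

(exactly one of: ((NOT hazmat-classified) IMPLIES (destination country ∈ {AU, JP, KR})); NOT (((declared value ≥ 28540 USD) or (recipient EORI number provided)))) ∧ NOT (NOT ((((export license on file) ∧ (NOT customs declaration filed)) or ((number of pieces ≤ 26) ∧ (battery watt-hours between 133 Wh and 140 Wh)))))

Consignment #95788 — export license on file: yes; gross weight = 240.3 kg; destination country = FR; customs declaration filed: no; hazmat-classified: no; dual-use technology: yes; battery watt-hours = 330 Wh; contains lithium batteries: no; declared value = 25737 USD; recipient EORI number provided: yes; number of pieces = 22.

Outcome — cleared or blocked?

Blocked

Atomic conditions:
  NOT hazmat-classified: no → true
  destination country ∈ {AU, JP, KR}: FR is not in the set → false
  declared value ≥ 28540 USD: 25737 ≥ 28540 is false
  recipient EORI number provided: yes → true
  export license on file: yes → true
  NOT customs declaration filed: no → true
  number of pieces ≤ 26: 22 ≤ 26 is true
  battery watt-hours between 133 Wh and 140 Wh: 330 in [133, 140] is false
Combine:
[1.1] true → false = false
[1.2.1] false OR true = true
[1.2] NOT true = false
[1] exactly-one(false, false) = false
[2.1.1.1] true AND true = true
[2.1.1.2] true AND false = false
[2.1.1] true OR false = true
[2.1] NOT true = false
[2] NOT false = true
[root] false AND true = false
Overall: false → blocked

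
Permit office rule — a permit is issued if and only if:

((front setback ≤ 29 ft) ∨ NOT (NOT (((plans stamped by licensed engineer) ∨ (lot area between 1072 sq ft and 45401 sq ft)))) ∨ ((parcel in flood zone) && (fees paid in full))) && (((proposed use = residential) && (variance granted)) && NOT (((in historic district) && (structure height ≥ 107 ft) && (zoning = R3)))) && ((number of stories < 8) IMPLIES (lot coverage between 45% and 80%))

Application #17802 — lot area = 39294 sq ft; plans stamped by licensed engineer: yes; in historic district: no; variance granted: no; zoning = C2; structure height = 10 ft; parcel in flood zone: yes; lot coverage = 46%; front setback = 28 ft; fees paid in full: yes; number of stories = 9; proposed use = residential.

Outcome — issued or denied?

Atomic conditions:
  front setback ≤ 29 ft: 28 ≤ 29 is true
  plans stamped by licensed engineer: yes → true
  lot area between 1072 sq ft and 45401 sq ft: 39294 in [1072, 45401] is true
  parcel in flood zone: yes → true
  fees paid in full: yes → true
  proposed use = residential: residential == residential is true
  variance granted: no → false
  in historic district: no → false
  structure height ≥ 107 ft: 10 ≥ 107 is false
  zoning = R3: C2 == R3 is false
  number of stories < 8: 9 < 8 is false
  lot coverage between 45% and 80%: 46 in [45, 80] is true
Combine:
[1.2.1.1] true OR true = true
[1.2.1] NOT true = false
[1.2] NOT false = true
[1.3] true AND true = true
[1] true OR true OR true = true
[2.1] true AND false = false
[2.2.1] false AND false AND false = false
[2.2] NOT false = true
[2] false AND true = false
[3] false → true (antecedent false ⇒ implication holds) = true
[root] true AND false AND true = false
Overall: false → denied

Denied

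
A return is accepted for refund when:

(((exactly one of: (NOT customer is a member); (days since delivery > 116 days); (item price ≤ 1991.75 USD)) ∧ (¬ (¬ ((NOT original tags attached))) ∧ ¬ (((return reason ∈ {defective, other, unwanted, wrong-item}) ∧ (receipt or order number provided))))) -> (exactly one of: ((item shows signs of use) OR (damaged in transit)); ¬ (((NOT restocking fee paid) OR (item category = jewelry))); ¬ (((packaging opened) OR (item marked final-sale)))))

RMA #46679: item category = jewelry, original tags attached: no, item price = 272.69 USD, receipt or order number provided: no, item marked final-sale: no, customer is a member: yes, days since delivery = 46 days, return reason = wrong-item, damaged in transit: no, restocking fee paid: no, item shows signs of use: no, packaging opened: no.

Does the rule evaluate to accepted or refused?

Atomic conditions:
  NOT customer is a member: yes → false
  days since delivery > 116 days: 46 > 116 is false
  item price ≤ 1991.75 USD: 272.69 ≤ 1991.75 is true
  NOT original tags attached: no → true
  return reason ∈ {defective, other, unwanted, wrong-item}: wrong-item is in the set → true
  receipt or order number provided: no → false
  item shows signs of use: no → false
  damaged in transit: no → false
  NOT restocking fee paid: no → true
  item category = jewelry: jewelry == jewelry is true
  packaging opened: no → false
  item marked final-sale: no → false
Combine:
[1.1] exactly-one(false, false, true) = true
[1.2.1.1] NOT true = false
[1.2.1] NOT false = true
[1.2.2.1] true AND false = false
[1.2.2] NOT false = true
[1.2] true AND true = true
[1] true AND true = true
[2.1] false OR false = false
[2.2.1] true OR true = true
[2.2] NOT true = false
[2.3.1] false OR false = false
[2.3] NOT false = true
[2] exactly-one(false, false, true) = true
[root] true → true = true
Overall: true → accepted

Accepted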